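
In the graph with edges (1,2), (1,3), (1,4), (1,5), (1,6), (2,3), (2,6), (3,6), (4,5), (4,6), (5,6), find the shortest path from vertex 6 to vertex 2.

Step 1: Build adjacency list:
  1: 2, 3, 4, 5, 6
  2: 1, 3, 6
  3: 1, 2, 6
  4: 1, 5, 6
  5: 1, 4, 6
  6: 1, 2, 3, 4, 5

Step 2: BFS from vertex 6 to find shortest path to 2:
  vertex 1 reached at distance 1
  vertex 2 reached at distance 1

Step 3: Shortest path: 6 -> 2
Path length: 1 edge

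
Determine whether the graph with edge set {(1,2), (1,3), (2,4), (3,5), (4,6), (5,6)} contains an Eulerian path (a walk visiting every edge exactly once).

Step 1: Find the degree of each vertex:
  deg(1) = 2
  deg(2) = 2
  deg(3) = 2
  deg(4) = 2
  deg(5) = 2
  deg(6) = 2

Step 2: Count vertices with odd degree:
  All vertices have even degree (0 odd-degree vertices)

Step 3: Apply Euler's theorem:
  - Eulerian circuit exists iff graph is connected and all vertices have even degree
  - Eulerian path exists iff graph is connected and has 0 or 2 odd-degree vertices

Graph is connected with 0 odd-degree vertices.
Both Eulerian circuit and Eulerian path exist.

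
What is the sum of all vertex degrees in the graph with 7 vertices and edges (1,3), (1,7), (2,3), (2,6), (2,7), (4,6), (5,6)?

Step 1: Count edges incident to each vertex:
  deg(1) = 2 (neighbors: 3, 7)
  deg(2) = 3 (neighbors: 3, 6, 7)
  deg(3) = 2 (neighbors: 1, 2)
  deg(4) = 1 (neighbors: 6)
  deg(5) = 1 (neighbors: 6)
  deg(6) = 3 (neighbors: 2, 4, 5)
  deg(7) = 2 (neighbors: 1, 2)

Step 2: Sum all degrees:
  2 + 3 + 2 + 1 + 1 + 3 + 2 = 14

Verification: sum of degrees = 2 * |E| = 2 * 7 = 14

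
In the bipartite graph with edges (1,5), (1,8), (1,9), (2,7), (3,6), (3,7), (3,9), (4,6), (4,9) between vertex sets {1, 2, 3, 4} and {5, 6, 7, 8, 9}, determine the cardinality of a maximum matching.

Step 1: List the neighbors of each left vertex:
  1: 5, 8, 9
  2: 7
  3: 6, 7, 9
  4: 6, 9

Step 2: Greedily match left vertices, then look for augmenting paths:
  Match 1 -- 5
  Match 2 -- 7
  Match 3 -- 6
  Match 4 -- 9
  No augmenting path remains.

Step 3: Verify this is maximum:
  Matching size 4 = min(|L|, |R|) = min(4, 5), which is an upper bound, so this matching is maximum.

Maximum matching: {(1,5), (2,7), (3,6), (4,9)}
Size: 4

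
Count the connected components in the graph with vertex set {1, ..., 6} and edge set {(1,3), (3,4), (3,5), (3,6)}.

Step 1: Build adjacency list from edges:
  1: 3
  2: (none)
  3: 1, 4, 5, 6
  4: 3
  5: 3
  6: 3

Step 2: Run BFS/DFS from vertex 1:
  Visited: {1, 3, 4, 5, 6}
  Reached 5 of 6 vertices

Step 3: Only 5 of 6 vertices reached. Graph is disconnected.
Connected components: {1, 3, 4, 5, 6}, {2}
Number of connected components: 2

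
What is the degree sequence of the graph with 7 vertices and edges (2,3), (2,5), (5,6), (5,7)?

Step 1: Count edges incident to each vertex:
  deg(1) = 0 (neighbors: none)
  deg(2) = 2 (neighbors: 3, 5)
  deg(3) = 1 (neighbors: 2)
  deg(4) = 0 (neighbors: none)
  deg(5) = 3 (neighbors: 2, 6, 7)
  deg(6) = 1 (neighbors: 5)
  deg(7) = 1 (neighbors: 5)

Step 2: Sort degrees in non-increasing order:
  Degrees: [0, 2, 1, 0, 3, 1, 1] -> sorted: [3, 2, 1, 1, 1, 0, 0]

Degree sequence: [3, 2, 1, 1, 1, 0, 0]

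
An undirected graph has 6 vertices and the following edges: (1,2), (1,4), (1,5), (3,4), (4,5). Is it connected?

Step 1: Build adjacency list from edges:
  1: 2, 4, 5
  2: 1
  3: 4
  4: 1, 3, 5
  5: 1, 4
  6: (none)

Step 2: Run BFS/DFS from vertex 1:
  Visited: {1, 2, 4, 5, 3}
  Reached 5 of 6 vertices

Step 3: Only 5 of 6 vertices reached. Graph is disconnected.
Connected components: {1, 2, 3, 4, 5}, {6}
Answer: No, the graph is not connected (2 components).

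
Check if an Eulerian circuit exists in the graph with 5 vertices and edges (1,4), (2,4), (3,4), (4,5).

Step 1: Find the degree of each vertex:
  deg(1) = 1
  deg(2) = 1
  deg(3) = 1
  deg(4) = 4
  deg(5) = 1

Step 2: Count vertices with odd degree:
  Odd-degree vertices: 1, 2, 3, 5 (4 total)

Step 3: Apply Euler's theorem:
  - Eulerian circuit exists iff graph is connected and all vertices have even degree
  - Eulerian path exists iff graph is connected and has 0 or 2 odd-degree vertices

Graph has 4 odd-degree vertices (need 0 or 2).
Neither Eulerian path nor Eulerian circuit exists.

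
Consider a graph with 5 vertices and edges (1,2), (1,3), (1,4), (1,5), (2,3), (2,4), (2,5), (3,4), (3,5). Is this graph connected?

Step 1: Build adjacency list from edges:
  1: 2, 3, 4, 5
  2: 1, 3, 4, 5
  3: 1, 2, 4, 5
  4: 1, 2, 3
  5: 1, 2, 3

Step 2: Run BFS/DFS from vertex 1:
  Visited: {1, 2, 3, 4, 5}
  Reached 5 of 5 vertices

Step 3: All 5 vertices reached from vertex 1, so the graph is connected.
Answer: Yes, the graph is connected.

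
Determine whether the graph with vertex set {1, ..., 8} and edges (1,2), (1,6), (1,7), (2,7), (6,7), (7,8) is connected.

Step 1: Build adjacency list from edges:
  1: 2, 6, 7
  2: 1, 7
  3: (none)
  4: (none)
  5: (none)
  6: 1, 7
  7: 1, 2, 6, 8
  8: 7

Step 2: Run BFS/DFS from vertex 1:
  Visited: {1, 2, 6, 7, 8}
  Reached 5 of 8 vertices

Step 3: Only 5 of 8 vertices reached. Graph is disconnected.
Connected components: {1, 2, 6, 7, 8}, {3}, {4}, {5}
Answer: No, the graph is not connected (4 components).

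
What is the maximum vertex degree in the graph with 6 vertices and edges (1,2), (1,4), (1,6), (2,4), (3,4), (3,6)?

Step 1: Count edges incident to each vertex:
  deg(1) = 3 (neighbors: 2, 4, 6)
  deg(2) = 2 (neighbors: 1, 4)
  deg(3) = 2 (neighbors: 4, 6)
  deg(4) = 3 (neighbors: 1, 2, 3)
  deg(5) = 0 (neighbors: none)
  deg(6) = 2 (neighbors: 1, 3)

Step 2: Find maximum:
  max(3, 2, 2, 3, 0, 2) = 3 (vertex 1)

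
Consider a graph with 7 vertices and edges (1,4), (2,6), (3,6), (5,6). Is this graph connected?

Step 1: Build adjacency list from edges:
  1: 4
  2: 6
  3: 6
  4: 1
  5: 6
  6: 2, 3, 5
  7: (none)

Step 2: Run BFS/DFS from vertex 1:
  Visited: {1, 4}
  Reached 2 of 7 vertices

Step 3: Only 2 of 7 vertices reached. Graph is disconnected.
Connected components: {1, 4}, {2, 3, 5, 6}, {7}
Answer: No, the graph is not connected (3 components).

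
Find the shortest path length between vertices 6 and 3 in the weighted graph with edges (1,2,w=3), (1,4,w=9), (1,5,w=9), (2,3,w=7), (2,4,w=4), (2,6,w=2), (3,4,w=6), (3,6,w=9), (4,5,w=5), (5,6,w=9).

Step 1: Build adjacency list with weights:
  1: 2(w=3), 4(w=9), 5(w=9)
  2: 1(w=3), 3(w=7), 4(w=4), 6(w=2)
  3: 2(w=7), 4(w=6), 6(w=9)
  4: 1(w=9), 2(w=4), 3(w=6), 5(w=5)
  5: 1(w=9), 4(w=5), 6(w=9)
  6: 2(w=2), 3(w=9), 5(w=9)

Step 2: Apply Dijkstra's algorithm from vertex 6:
  Visit vertex 6 (distance=0)
    Update dist[2] = 2
    Update dist[3] = 9
    Update dist[5] = 9
  Visit vertex 2 (distance=2)
    Update dist[1] = 5
    Update dist[4] = 6
  Visit vertex 1 (distance=5)
  Visit vertex 4 (distance=6)
  Visit vertex 3 (distance=9)

Step 3: Shortest path: 6 -> 3
Total weight: 9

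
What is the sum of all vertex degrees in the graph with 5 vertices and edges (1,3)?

Step 1: Count edges incident to each vertex:
  deg(1) = 1 (neighbors: 3)
  deg(2) = 0 (neighbors: none)
  deg(3) = 1 (neighbors: 1)
  deg(4) = 0 (neighbors: none)
  deg(5) = 0 (neighbors: none)

Step 2: Sum all degrees:
  1 + 0 + 1 + 0 + 0 = 2

Verification: sum of degrees = 2 * |E| = 2 * 1 = 2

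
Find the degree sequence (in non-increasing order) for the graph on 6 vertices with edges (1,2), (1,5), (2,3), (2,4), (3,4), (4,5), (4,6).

Step 1: Count edges incident to each vertex:
  deg(1) = 2 (neighbors: 2, 5)
  deg(2) = 3 (neighbors: 1, 3, 4)
  deg(3) = 2 (neighbors: 2, 4)
  deg(4) = 4 (neighbors: 2, 3, 5, 6)
  deg(5) = 2 (neighbors: 1, 4)
  deg(6) = 1 (neighbors: 4)

Step 2: Sort degrees in non-increasing order:
  Degrees: [2, 3, 2, 4, 2, 1] -> sorted: [4, 3, 2, 2, 2, 1]

Degree sequence: [4, 3, 2, 2, 2, 1]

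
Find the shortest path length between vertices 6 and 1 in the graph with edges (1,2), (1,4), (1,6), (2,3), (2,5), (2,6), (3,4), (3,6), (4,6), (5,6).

Step 1: Build adjacency list:
  1: 2, 4, 6
  2: 1, 3, 5, 6
  3: 2, 4, 6
  4: 1, 3, 6
  5: 2, 6
  6: 1, 2, 3, 4, 5

Step 2: BFS from vertex 6 to find shortest path to 1:
  vertex 1 reached at distance 1

Step 3: Shortest path: 6 -> 1
Path length: 1 edge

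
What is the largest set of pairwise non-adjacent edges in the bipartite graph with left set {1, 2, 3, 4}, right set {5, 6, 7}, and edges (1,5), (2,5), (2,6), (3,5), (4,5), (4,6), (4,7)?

Step 1: List the neighbors of each left vertex:
  1: 5
  2: 5, 6
  3: 5
  4: 5, 6, 7

Step 2: Greedily match left vertices, then look for augmenting paths:
  Match 1 -- 5
  Match 2 -- 6
  Match 4 -- 7
  No augmenting path remains.

Step 3: Verify this is maximum:
  Matching size 3 = min(|L|, |R|) = min(4, 3), which is an upper bound, so this matching is maximum.

Maximum matching: {(1,5), (2,6), (4,7)}
Size: 3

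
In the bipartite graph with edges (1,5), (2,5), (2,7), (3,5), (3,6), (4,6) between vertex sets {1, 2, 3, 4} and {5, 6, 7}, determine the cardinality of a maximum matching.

Step 1: List the neighbors of each left vertex:
  1: 5
  2: 5, 7
  3: 5, 6
  4: 6

Step 2: Greedily match left vertices, then look for augmenting paths:
  Match 1 -- 5
  Match 2 -- 7
  Match 3 -- 6
  No augmenting path remains.

Step 3: Verify this is maximum:
  Matching size 3 = min(|L|, |R|) = min(4, 3), which is an upper bound, so this matching is maximum.

Maximum matching: {(1,5), (2,7), (3,6)}
Size: 3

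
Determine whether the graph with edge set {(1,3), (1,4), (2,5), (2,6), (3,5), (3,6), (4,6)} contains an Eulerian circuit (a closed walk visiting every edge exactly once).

Step 1: Find the degree of each vertex:
  deg(1) = 2
  deg(2) = 2
  deg(3) = 3
  deg(4) = 2
  deg(5) = 2
  deg(6) = 3

Step 2: Count vertices with odd degree:
  Odd-degree vertices: 3, 6 (2 total)

Step 3: Apply Euler's theorem:
  - Eulerian circuit exists iff graph is connected and all vertices have even degree
  - Eulerian path exists iff graph is connected and has 0 or 2 odd-degree vertices

Graph is connected with exactly 2 odd-degree vertices (3, 6).
Eulerian path exists (starting and ending at the odd-degree vertices), but no Eulerian circuit.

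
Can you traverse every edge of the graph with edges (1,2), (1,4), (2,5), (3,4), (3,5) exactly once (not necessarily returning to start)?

Step 1: Find the degree of each vertex:
  deg(1) = 2
  deg(2) = 2
  deg(3) = 2
  deg(4) = 2
  deg(5) = 2

Step 2: Count vertices with odd degree:
  All vertices have even degree (0 odd-degree vertices)

Step 3: Apply Euler's theorem:
  - Eulerian circuit exists iff graph is connected and all vertices have even degree
  - Eulerian path exists iff graph is connected and has 0 or 2 odd-degree vertices

Graph is connected with 0 odd-degree vertices.
Both Eulerian circuit and Eulerian path exist.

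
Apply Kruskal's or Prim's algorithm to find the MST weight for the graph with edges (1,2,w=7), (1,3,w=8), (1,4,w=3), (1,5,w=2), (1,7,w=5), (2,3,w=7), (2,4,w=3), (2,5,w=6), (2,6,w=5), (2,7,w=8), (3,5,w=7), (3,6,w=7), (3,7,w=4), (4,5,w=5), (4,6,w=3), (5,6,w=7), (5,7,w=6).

Apply Kruskal's algorithm (sort edges by weight, add if no cycle):

Sorted edges by weight:
  (1,5) w=2
  (1,4) w=3
  (2,4) w=3
  (4,6) w=3
  (3,7) w=4
  (1,7) w=5
  (2,6) w=5
  (4,5) w=5
  (2,5) w=6
  (5,7) w=6
  (1,2) w=7
  (2,3) w=7
  (3,5) w=7
  (3,6) w=7
  (5,6) w=7
  (1,3) w=8
  (2,7) w=8

Add edge (1,5) w=2 -- no cycle. Running total: 2
Add edge (1,4) w=3 -- no cycle. Running total: 5
Add edge (2,4) w=3 -- no cycle. Running total: 8
Add edge (4,6) w=3 -- no cycle. Running total: 11
Add edge (3,7) w=4 -- no cycle. Running total: 15
Add edge (1,7) w=5 -- no cycle. Running total: 20

MST edges: (1,5,w=2), (1,4,w=3), (2,4,w=3), (4,6,w=3), (3,7,w=4), (1,7,w=5)
Total MST weight: 2 + 3 + 3 + 3 + 4 + 5 = 20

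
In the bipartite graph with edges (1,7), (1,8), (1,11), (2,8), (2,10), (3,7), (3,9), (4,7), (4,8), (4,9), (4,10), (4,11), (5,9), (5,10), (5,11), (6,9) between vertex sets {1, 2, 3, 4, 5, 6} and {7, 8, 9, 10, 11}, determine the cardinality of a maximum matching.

Step 1: List the neighbors of each left vertex:
  1: 7, 8, 11
  2: 8, 10
  3: 7, 9
  4: 7, 8, 9, 10, 11
  5: 9, 10, 11
  6: 9

Step 2: Greedily match left vertices, then look for augmenting paths:
  Match 1 -- 7
  Match 2 -- 8
  Match 3 -- 9
  Match 4 -- 10
  Match 5 -- 11
  No augmenting path remains.

Step 3: Verify this is maximum:
  Matching size 5 = min(|L|, |R|) = min(6, 5), which is an upper bound, so this matching is maximum.

Maximum matching: {(1,7), (2,8), (3,9), (4,10), (5,11)}
Size: 5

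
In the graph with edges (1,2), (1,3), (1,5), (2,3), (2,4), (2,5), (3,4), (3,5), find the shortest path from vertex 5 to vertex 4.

Step 1: Build adjacency list:
  1: 2, 3, 5
  2: 1, 3, 4, 5
  3: 1, 2, 4, 5
  4: 2, 3
  5: 1, 2, 3

Step 2: BFS from vertex 5 to find shortest path to 4:
  vertex 1 reached at distance 1
  vertex 2 reached at distance 1
  vertex 3 reached at distance 1
  vertex 4 reached at distance 2

Step 3: Shortest path: 5 -> 3 -> 4
Path length: 2 edges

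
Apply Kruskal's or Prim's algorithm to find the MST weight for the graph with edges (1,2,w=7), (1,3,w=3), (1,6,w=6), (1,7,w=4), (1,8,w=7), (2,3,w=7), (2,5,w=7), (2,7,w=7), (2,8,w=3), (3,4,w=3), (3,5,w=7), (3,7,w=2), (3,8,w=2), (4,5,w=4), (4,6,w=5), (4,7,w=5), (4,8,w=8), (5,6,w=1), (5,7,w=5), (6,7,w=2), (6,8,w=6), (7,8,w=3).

Apply Kruskal's algorithm (sort edges by weight, add if no cycle):

Sorted edges by weight:
  (5,6) w=1
  (3,7) w=2
  (3,8) w=2
  (6,7) w=2
  (1,3) w=3
  (2,8) w=3
  (3,4) w=3
  (7,8) w=3
  (1,7) w=4
  (4,5) w=4
  (4,6) w=5
  (4,7) w=5
  (5,7) w=5
  (1,6) w=6
  (6,8) w=6
  (1,2) w=7
  (1,8) w=7
  (2,3) w=7
  (2,5) w=7
  (2,7) w=7
  (3,5) w=7
  (4,8) w=8

Add edge (5,6) w=1 -- no cycle. Running total: 1
Add edge (3,7) w=2 -- no cycle. Running total: 3
Add edge (3,8) w=2 -- no cycle. Running total: 5
Add edge (6,7) w=2 -- no cycle. Running total: 7
Add edge (1,3) w=3 -- no cycle. Running total: 10
Add edge (2,8) w=3 -- no cycle. Running total: 13
Add edge (3,4) w=3 -- no cycle. Running total: 16

MST edges: (5,6,w=1), (3,7,w=2), (3,8,w=2), (6,7,w=2), (1,3,w=3), (2,8,w=3), (3,4,w=3)
Total MST weight: 1 + 2 + 2 + 2 + 3 + 3 + 3 = 16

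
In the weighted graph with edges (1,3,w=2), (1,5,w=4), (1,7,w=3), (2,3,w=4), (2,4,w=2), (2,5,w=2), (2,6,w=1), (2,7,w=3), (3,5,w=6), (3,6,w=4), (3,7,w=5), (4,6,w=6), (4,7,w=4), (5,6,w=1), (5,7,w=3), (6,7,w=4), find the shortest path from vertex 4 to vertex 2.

Step 1: Build adjacency list with weights:
  1: 3(w=2), 5(w=4), 7(w=3)
  2: 3(w=4), 4(w=2), 5(w=2), 6(w=1), 7(w=3)
  3: 1(w=2), 2(w=4), 5(w=6), 6(w=4), 7(w=5)
  4: 2(w=2), 6(w=6), 7(w=4)
  5: 1(w=4), 2(w=2), 3(w=6), 6(w=1), 7(w=3)
  6: 2(w=1), 3(w=4), 4(w=6), 5(w=1), 7(w=4)
  7: 1(w=3), 2(w=3), 3(w=5), 4(w=4), 5(w=3), 6(w=4)

Step 2: Apply Dijkstra's algorithm from vertex 4:
  Visit vertex 4 (distance=0)
    Update dist[2] = 2
    Update dist[6] = 6
    Update dist[7] = 4
  Visit vertex 2 (distance=2)
    Update dist[3] = 6
    Update dist[5] = 4
    Update dist[6] = 3

Step 3: Shortest path: 4 -> 2
Total weight: 2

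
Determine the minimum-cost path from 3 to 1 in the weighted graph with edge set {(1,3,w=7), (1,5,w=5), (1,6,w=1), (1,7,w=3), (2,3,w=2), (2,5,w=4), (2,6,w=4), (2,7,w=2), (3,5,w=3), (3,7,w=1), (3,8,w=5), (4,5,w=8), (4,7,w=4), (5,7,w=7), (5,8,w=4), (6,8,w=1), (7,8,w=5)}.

Step 1: Build adjacency list with weights:
  1: 3(w=7), 5(w=5), 6(w=1), 7(w=3)
  2: 3(w=2), 5(w=4), 6(w=4), 7(w=2)
  3: 1(w=7), 2(w=2), 5(w=3), 7(w=1), 8(w=5)
  4: 5(w=8), 7(w=4)
  5: 1(w=5), 2(w=4), 3(w=3), 4(w=8), 7(w=7), 8(w=4)
  6: 1(w=1), 2(w=4), 8(w=1)
  7: 1(w=3), 2(w=2), 3(w=1), 4(w=4), 5(w=7), 8(w=5)
  8: 3(w=5), 5(w=4), 6(w=1), 7(w=5)

Step 2: Apply Dijkstra's algorithm from vertex 3:
  Visit vertex 3 (distance=0)
    Update dist[1] = 7
    Update dist[2] = 2
    Update dist[5] = 3
    Update dist[7] = 1
    Update dist[8] = 5
  Visit vertex 7 (distance=1)
    Update dist[1] = 4
    Update dist[4] = 5
  Visit vertex 2 (distance=2)
    Update dist[6] = 6
  Visit vertex 5 (distance=3)
  Visit vertex 1 (distance=4)
    Update dist[6] = 5

Step 3: Shortest path: 3 -> 7 -> 1
Total weight: 1 + 3 = 4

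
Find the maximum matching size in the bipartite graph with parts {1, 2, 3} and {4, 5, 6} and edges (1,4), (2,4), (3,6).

Step 1: List the neighbors of each left vertex:
  1: 4
  2: 4
  3: 6

Step 2: Greedily match left vertices, then look for augmenting paths:
  Match 1 -- 4
  Match 3 -- 6
  No augmenting path remains.

Step 3: Verify this is maximum:
  Matching has size 2. The vertex set {3, 4} covers every edge and has size 2; any matching has at most one edge per cover vertex, so 2 is maximum (König's theorem).

Maximum matching: {(1,4), (3,6)}
Size: 2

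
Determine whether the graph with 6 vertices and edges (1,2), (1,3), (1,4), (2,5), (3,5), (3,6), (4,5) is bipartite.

Step 1: Attempt 2-coloring using BFS:
  Start at vertex 1, assign color 0
  Color vertex 2 with color 1 (neighbor of 1)
  Color vertex 3 with color 1 (neighbor of 1)
  Color vertex 4 with color 1 (neighbor of 1)
  Color vertex 5 with color 0 (neighbor of 2)
  Color vertex 6 with color 0 (neighbor of 3)

Step 2: 2-coloring succeeded. No conflicts found.
  Set A (color 0): {1, 5, 6}
  Set B (color 1): {2, 3, 4}

The graph is bipartite with partition {1, 5, 6}, {2, 3, 4}.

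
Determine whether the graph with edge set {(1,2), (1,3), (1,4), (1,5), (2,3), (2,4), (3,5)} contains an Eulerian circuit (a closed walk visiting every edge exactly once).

Step 1: Find the degree of each vertex:
  deg(1) = 4
  deg(2) = 3
  deg(3) = 3
  deg(4) = 2
  deg(5) = 2

Step 2: Count vertices with odd degree:
  Odd-degree vertices: 2, 3 (2 total)

Step 3: Apply Euler's theorem:
  - Eulerian circuit exists iff graph is connected and all vertices have even degree
  - Eulerian path exists iff graph is connected and has 0 or 2 odd-degree vertices

Graph is connected with exactly 2 odd-degree vertices (2, 3).
Eulerian path exists (starting and ending at the odd-degree vertices), but no Eulerian circuit.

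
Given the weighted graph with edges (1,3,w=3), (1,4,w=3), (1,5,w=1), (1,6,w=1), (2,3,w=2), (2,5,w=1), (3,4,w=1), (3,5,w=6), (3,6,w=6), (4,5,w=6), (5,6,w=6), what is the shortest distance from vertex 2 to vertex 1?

Step 1: Build adjacency list with weights:
  1: 3(w=3), 4(w=3), 5(w=1), 6(w=1)
  2: 3(w=2), 5(w=1)
  3: 1(w=3), 2(w=2), 4(w=1), 5(w=6), 6(w=6)
  4: 1(w=3), 3(w=1), 5(w=6)
  5: 1(w=1), 2(w=1), 3(w=6), 4(w=6), 6(w=6)
  6: 1(w=1), 3(w=6), 5(w=6)

Step 2: Apply Dijkstra's algorithm from vertex 2:
  Visit vertex 2 (distance=0)
    Update dist[3] = 2
    Update dist[5] = 1
  Visit vertex 5 (distance=1)
    Update dist[1] = 2
    Update dist[4] = 7
    Update dist[6] = 7
  Visit vertex 1 (distance=2)
    Update dist[4] = 5
    Update dist[6] = 3

Step 3: Shortest path: 2 -> 5 -> 1
Total weight: 1 + 1 = 2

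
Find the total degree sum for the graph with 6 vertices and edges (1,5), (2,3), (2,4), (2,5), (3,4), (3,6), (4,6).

Step 1: Count edges incident to each vertex:
  deg(1) = 1 (neighbors: 5)
  deg(2) = 3 (neighbors: 3, 4, 5)
  deg(3) = 3 (neighbors: 2, 4, 6)
  deg(4) = 3 (neighbors: 2, 3, 6)
  deg(5) = 2 (neighbors: 1, 2)
  deg(6) = 2 (neighbors: 3, 4)

Step 2: Sum all degrees:
  1 + 3 + 3 + 3 + 2 + 2 = 14

Verification: sum of degrees = 2 * |E| = 2 * 7 = 14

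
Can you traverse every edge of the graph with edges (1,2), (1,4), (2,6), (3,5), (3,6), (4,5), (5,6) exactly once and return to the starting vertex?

Step 1: Find the degree of each vertex:
  deg(1) = 2
  deg(2) = 2
  deg(3) = 2
  deg(4) = 2
  deg(5) = 3
  deg(6) = 3

Step 2: Count vertices with odd degree:
  Odd-degree vertices: 5, 6 (2 total)

Step 3: Apply Euler's theorem:
  - Eulerian circuit exists iff graph is connected and all vertices have even degree
  - Eulerian path exists iff graph is connected and has 0 or 2 odd-degree vertices

Graph is connected with exactly 2 odd-degree vertices (5, 6).
Eulerian path exists (starting and ending at the odd-degree vertices), but no Eulerian circuit.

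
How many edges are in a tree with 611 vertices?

A tree on n vertices always has exactly n - 1 edges.
For n = 611: edges = 611 - 1 = 610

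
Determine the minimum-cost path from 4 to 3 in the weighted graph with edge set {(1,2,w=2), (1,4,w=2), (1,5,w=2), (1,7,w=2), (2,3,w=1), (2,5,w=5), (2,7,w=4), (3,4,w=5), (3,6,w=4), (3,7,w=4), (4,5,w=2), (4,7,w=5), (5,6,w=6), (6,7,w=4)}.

Step 1: Build adjacency list with weights:
  1: 2(w=2), 4(w=2), 5(w=2), 7(w=2)
  2: 1(w=2), 3(w=1), 5(w=5), 7(w=4)
  3: 2(w=1), 4(w=5), 6(w=4), 7(w=4)
  4: 1(w=2), 3(w=5), 5(w=2), 7(w=5)
  5: 1(w=2), 2(w=5), 4(w=2), 6(w=6)
  6: 3(w=4), 5(w=6), 7(w=4)
  7: 1(w=2), 2(w=4), 3(w=4), 4(w=5), 6(w=4)

Step 2: Apply Dijkstra's algorithm from vertex 4:
  Visit vertex 4 (distance=0)
    Update dist[1] = 2
    Update dist[3] = 5
    Update dist[5] = 2
    Update dist[7] = 5
  Visit vertex 1 (distance=2)
    Update dist[2] = 4
    Update dist[7] = 4
  Visit vertex 5 (distance=2)
    Update dist[6] = 8
  Visit vertex 2 (distance=4)
  Visit vertex 7 (distance=4)
  Visit vertex 3 (distance=5)

Step 3: Shortest path: 4 -> 3
Total weight: 5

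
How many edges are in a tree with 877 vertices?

A tree on n vertices always has exactly n - 1 edges.
For n = 877: edges = 877 - 1 = 876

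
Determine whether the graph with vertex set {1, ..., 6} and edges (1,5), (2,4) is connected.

Step 1: Build adjacency list from edges:
  1: 5
  2: 4
  3: (none)
  4: 2
  5: 1
  6: (none)

Step 2: Run BFS/DFS from vertex 1:
  Visited: {1, 5}
  Reached 2 of 6 vertices

Step 3: Only 2 of 6 vertices reached. Graph is disconnected.
Connected components: {1, 5}, {2, 4}, {3}, {6}
Answer: No, the graph is not connected (4 components).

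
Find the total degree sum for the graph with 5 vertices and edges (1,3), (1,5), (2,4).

Step 1: Count edges incident to each vertex:
  deg(1) = 2 (neighbors: 3, 5)
  deg(2) = 1 (neighbors: 4)
  deg(3) = 1 (neighbors: 1)
  deg(4) = 1 (neighbors: 2)
  deg(5) = 1 (neighbors: 1)

Step 2: Sum all degrees:
  2 + 1 + 1 + 1 + 1 = 6

Verification: sum of degrees = 2 * |E| = 2 * 3 = 6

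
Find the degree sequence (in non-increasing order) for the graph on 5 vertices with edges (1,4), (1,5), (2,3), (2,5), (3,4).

Step 1: Count edges incident to each vertex:
  deg(1) = 2 (neighbors: 4, 5)
  deg(2) = 2 (neighbors: 3, 5)
  deg(3) = 2 (neighbors: 2, 4)
  deg(4) = 2 (neighbors: 1, 3)
  deg(5) = 2 (neighbors: 1, 2)

Step 2: Sort degrees in non-increasing order:
  Degrees: [2, 2, 2, 2, 2] -> sorted: [2, 2, 2, 2, 2]

Degree sequence: [2, 2, 2, 2, 2]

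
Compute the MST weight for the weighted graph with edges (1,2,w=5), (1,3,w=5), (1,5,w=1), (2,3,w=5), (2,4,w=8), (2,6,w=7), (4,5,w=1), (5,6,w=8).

Apply Kruskal's algorithm (sort edges by weight, add if no cycle):

Sorted edges by weight:
  (1,5) w=1
  (4,5) w=1
  (1,2) w=5
  (1,3) w=5
  (2,3) w=5
  (2,6) w=7
  (2,4) w=8
  (5,6) w=8

Add edge (1,5) w=1 -- no cycle. Running total: 1
Add edge (4,5) w=1 -- no cycle. Running total: 2
Add edge (1,2) w=5 -- no cycle. Running total: 7
Add edge (1,3) w=5 -- no cycle. Running total: 12
Skip edge (2,3) w=5 -- would create cycle
Add edge (2,6) w=7 -- no cycle. Running total: 19

MST edges: (1,5,w=1), (4,5,w=1), (1,2,w=5), (1,3,w=5), (2,6,w=7)
Total MST weight: 1 + 1 + 5 + 5 + 7 = 19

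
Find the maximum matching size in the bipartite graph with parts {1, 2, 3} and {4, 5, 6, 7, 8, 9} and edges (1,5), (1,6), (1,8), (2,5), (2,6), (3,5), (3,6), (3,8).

Step 1: List the neighbors of each left vertex:
  1: 5, 6, 8
  2: 5, 6
  3: 5, 6, 8

Step 2: Greedily match left vertices, then look for augmenting paths:
  Match 1 -- 5
  Match 2 -- 6
  Match 3 -- 8
  No augmenting path remains.

Step 3: Verify this is maximum:
  Matching size 3 = min(|L|, |R|) = min(3, 6), which is an upper bound, so this matching is maximum.

Maximum matching: {(1,5), (2,6), (3,8)}
Size: 3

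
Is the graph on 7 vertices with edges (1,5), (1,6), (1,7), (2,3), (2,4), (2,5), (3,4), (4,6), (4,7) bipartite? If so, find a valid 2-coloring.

Step 1: Attempt 2-coloring using BFS:
  Start at vertex 1, assign color 0
  Color vertex 5 with color 1 (neighbor of 1)
  Color vertex 6 with color 1 (neighbor of 1)
  Color vertex 7 with color 1 (neighbor of 1)
  Color vertex 2 with color 0 (neighbor of 5)
  Color vertex 4 with color 0 (neighbor of 6)
  Color vertex 3 with color 1 (neighbor of 2)

Step 2: Conflict found! Vertices 2 and 4 are adjacent but have the same color.
This means the graph contains an odd cycle.

The graph is NOT bipartite.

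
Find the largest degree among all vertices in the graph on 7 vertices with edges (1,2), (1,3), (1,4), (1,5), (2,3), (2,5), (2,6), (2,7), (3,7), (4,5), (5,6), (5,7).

Step 1: Count edges incident to each vertex:
  deg(1) = 4 (neighbors: 2, 3, 4, 5)
  deg(2) = 5 (neighbors: 1, 3, 5, 6, 7)
  deg(3) = 3 (neighbors: 1, 2, 7)
  deg(4) = 2 (neighbors: 1, 5)
  deg(5) = 5 (neighbors: 1, 2, 4, 6, 7)
  deg(6) = 2 (neighbors: 2, 5)
  deg(7) = 3 (neighbors: 2, 3, 5)

Step 2: Find maximum:
  max(4, 5, 3, 2, 5, 2, 3) = 5 (vertex 2)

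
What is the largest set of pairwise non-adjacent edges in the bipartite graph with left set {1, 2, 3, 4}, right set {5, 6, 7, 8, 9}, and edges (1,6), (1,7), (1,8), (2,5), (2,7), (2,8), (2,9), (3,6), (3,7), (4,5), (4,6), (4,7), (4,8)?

Step 1: List the neighbors of each left vertex:
  1: 6, 7, 8
  2: 5, 7, 8, 9
  3: 6, 7
  4: 5, 6, 7, 8

Step 2: Greedily match left vertices, then look for augmenting paths:
  Match 1 -- 6
  Match 2 -- 5
  Match 3 -- 7
  Match 4 -- 8
  No augmenting path remains.

Step 3: Verify this is maximum:
  Matching size 4 = min(|L|, |R|) = min(4, 5), which is an upper bound, so this matching is maximum.

Maximum matching: {(1,6), (2,5), (3,7), (4,8)}
Size: 4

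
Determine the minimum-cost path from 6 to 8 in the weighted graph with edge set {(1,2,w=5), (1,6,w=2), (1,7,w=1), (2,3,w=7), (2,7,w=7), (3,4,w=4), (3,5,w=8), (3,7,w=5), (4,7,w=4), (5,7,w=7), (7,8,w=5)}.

Step 1: Build adjacency list with weights:
  1: 2(w=5), 6(w=2), 7(w=1)
  2: 1(w=5), 3(w=7), 7(w=7)
  3: 2(w=7), 4(w=4), 5(w=8), 7(w=5)
  4: 3(w=4), 7(w=4)
  5: 3(w=8), 7(w=7)
  6: 1(w=2)
  7: 1(w=1), 2(w=7), 3(w=5), 4(w=4), 5(w=7), 8(w=5)
  8: 7(w=5)

Step 2: Apply Dijkstra's algorithm from vertex 6:
  Visit vertex 6 (distance=0)
    Update dist[1] = 2
  Visit vertex 1 (distance=2)
    Update dist[2] = 7
    Update dist[7] = 3
  Visit vertex 7 (distance=3)
    Update dist[3] = 8
    Update dist[4] = 7
    Update dist[5] = 10
    Update dist[8] = 8
  Visit vertex 2 (distance=7)
  Visit vertex 4 (distance=7)
  Visit vertex 3 (distance=8)
  Visit vertex 8 (distance=8)

Step 3: Shortest path: 6 -> 1 -> 7 -> 8
Total weight: 2 + 1 + 5 = 8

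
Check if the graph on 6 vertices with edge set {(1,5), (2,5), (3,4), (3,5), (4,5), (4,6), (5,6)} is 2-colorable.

Step 1: Attempt 2-coloring using BFS:
  Start at vertex 1, assign color 0
  Color vertex 5 with color 1 (neighbor of 1)
  Color vertex 2 with color 0 (neighbor of 5)
  Color vertex 3 with color 0 (neighbor of 5)
  Color vertex 4 with color 0 (neighbor of 5)
  Color vertex 6 with color 0 (neighbor of 5)

Step 2: Conflict found! Vertices 3 and 4 are adjacent but have the same color.
This means the graph contains an odd cycle.

The graph is NOT bipartite.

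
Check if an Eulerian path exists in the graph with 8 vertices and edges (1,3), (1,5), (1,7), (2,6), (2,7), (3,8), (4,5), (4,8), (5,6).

Step 1: Find the degree of each vertex:
  deg(1) = 3
  deg(2) = 2
  deg(3) = 2
  deg(4) = 2
  deg(5) = 3
  deg(6) = 2
  deg(7) = 2
  deg(8) = 2

Step 2: Count vertices with odd degree:
  Odd-degree vertices: 1, 5 (2 total)

Step 3: Apply Euler's theorem:
  - Eulerian circuit exists iff graph is connected and all vertices have even degree
  - Eulerian path exists iff graph is connected and has 0 or 2 odd-degree vertices

Graph is connected with exactly 2 odd-degree vertices (1, 5).
Eulerian path exists (starting and ending at the odd-degree vertices), but no Eulerian circuit.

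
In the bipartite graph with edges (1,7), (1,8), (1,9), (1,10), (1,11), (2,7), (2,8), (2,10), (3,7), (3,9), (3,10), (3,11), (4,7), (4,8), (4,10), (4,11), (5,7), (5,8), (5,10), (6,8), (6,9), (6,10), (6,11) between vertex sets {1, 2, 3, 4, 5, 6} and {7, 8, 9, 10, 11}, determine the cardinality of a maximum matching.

Step 1: List the neighbors of each left vertex:
  1: 7, 8, 9, 10, 11
  2: 7, 8, 10
  3: 7, 9, 10, 11
  4: 7, 8, 10, 11
  5: 7, 8, 10
  6: 8, 9, 10, 11

Step 2: Greedily match left vertices, then look for augmenting paths:
  Match 1 -- 7
  Match 2 -- 8
  Match 3 -- 9
  Match 4 -- 10
  Match 6 -- 11
  No augmenting path remains.

Step 3: Verify this is maximum:
  Matching size 5 = min(|L|, |R|) = min(6, 5), which is an upper bound, so this matching is maximum.

Maximum matching: {(1,7), (2,8), (3,9), (4,10), (6,11)}
Size: 5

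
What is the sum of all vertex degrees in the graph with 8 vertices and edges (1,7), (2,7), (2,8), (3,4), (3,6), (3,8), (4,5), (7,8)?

Step 1: Count edges incident to each vertex:
  deg(1) = 1 (neighbors: 7)
  deg(2) = 2 (neighbors: 7, 8)
  deg(3) = 3 (neighbors: 4, 6, 8)
  deg(4) = 2 (neighbors: 3, 5)
  deg(5) = 1 (neighbors: 4)
  deg(6) = 1 (neighbors: 3)
  deg(7) = 3 (neighbors: 1, 2, 8)
  deg(8) = 3 (neighbors: 2, 3, 7)

Step 2: Sum all degrees:
  1 + 2 + 3 + 2 + 1 + 1 + 3 + 3 = 16

Verification: sum of degrees = 2 * |E| = 2 * 8 = 16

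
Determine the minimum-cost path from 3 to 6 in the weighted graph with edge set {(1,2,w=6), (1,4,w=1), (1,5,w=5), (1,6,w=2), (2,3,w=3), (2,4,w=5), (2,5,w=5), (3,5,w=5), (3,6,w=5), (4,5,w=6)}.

Step 1: Build adjacency list with weights:
  1: 2(w=6), 4(w=1), 5(w=5), 6(w=2)
  2: 1(w=6), 3(w=3), 4(w=5), 5(w=5)
  3: 2(w=3), 5(w=5), 6(w=5)
  4: 1(w=1), 2(w=5), 5(w=6)
  5: 1(w=5), 2(w=5), 3(w=5), 4(w=6)
  6: 1(w=2), 3(w=5)

Step 2: Apply Dijkstra's algorithm from vertex 3:
  Visit vertex 3 (distance=0)
    Update dist[2] = 3
    Update dist[5] = 5
    Update dist[6] = 5
  Visit vertex 2 (distance=3)
    Update dist[1] = 9
    Update dist[4] = 8
  Visit vertex 5 (distance=5)
  Visit vertex 6 (distance=5)
    Update dist[1] = 7

Step 3: Shortest path: 3 -> 6
Total weight: 5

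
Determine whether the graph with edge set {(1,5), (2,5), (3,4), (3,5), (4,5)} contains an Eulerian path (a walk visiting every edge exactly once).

Step 1: Find the degree of each vertex:
  deg(1) = 1
  deg(2) = 1
  deg(3) = 2
  deg(4) = 2
  deg(5) = 4

Step 2: Count vertices with odd degree:
  Odd-degree vertices: 1, 2 (2 total)

Step 3: Apply Euler's theorem:
  - Eulerian circuit exists iff graph is connected and all vertices have even degree
  - Eulerian path exists iff graph is connected and has 0 or 2 odd-degree vertices

Graph is connected with exactly 2 odd-degree vertices (1, 2).
Eulerian path exists (starting and ending at the odd-degree vertices), but no Eulerian circuit.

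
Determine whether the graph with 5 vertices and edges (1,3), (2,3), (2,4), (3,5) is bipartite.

Step 1: Attempt 2-coloring using BFS:
  Start at vertex 1, assign color 0
  Color vertex 3 with color 1 (neighbor of 1)
  Color vertex 2 with color 0 (neighbor of 3)
  Color vertex 5 with color 0 (neighbor of 3)
  Color vertex 4 with color 1 (neighbor of 2)

Step 2: 2-coloring succeeded. No conflicts found.
  Set A (color 0): {1, 2, 5}
  Set B (color 1): {3, 4}

The graph is bipartite with partition {1, 2, 5}, {3, 4}.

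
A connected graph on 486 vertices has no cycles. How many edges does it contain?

A tree on n vertices always has exactly n - 1 edges.
For n = 486: edges = 486 - 1 = 485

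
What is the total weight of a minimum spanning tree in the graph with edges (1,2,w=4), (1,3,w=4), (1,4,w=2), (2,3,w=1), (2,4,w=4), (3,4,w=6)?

Apply Kruskal's algorithm (sort edges by weight, add if no cycle):

Sorted edges by weight:
  (2,3) w=1
  (1,4) w=2
  (1,2) w=4
  (1,3) w=4
  (2,4) w=4
  (3,4) w=6

Add edge (2,3) w=1 -- no cycle. Running total: 1
Add edge (1,4) w=2 -- no cycle. Running total: 3
Add edge (1,2) w=4 -- no cycle. Running total: 7

MST edges: (2,3,w=1), (1,4,w=2), (1,2,w=4)
Total MST weight: 1 + 2 + 4 = 7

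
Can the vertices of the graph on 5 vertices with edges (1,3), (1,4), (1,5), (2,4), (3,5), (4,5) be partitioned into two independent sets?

Step 1: Attempt 2-coloring using BFS:
  Start at vertex 1, assign color 0
  Color vertex 3 with color 1 (neighbor of 1)
  Color vertex 4 with color 1 (neighbor of 1)
  Color vertex 5 with color 1 (neighbor of 1)

Step 2: Conflict found! Vertices 3 and 5 are adjacent but have the same color.
This means the graph contains an odd cycle.

The graph is NOT bipartite.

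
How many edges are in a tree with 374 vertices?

A tree on n vertices always has exactly n - 1 edges.
For n = 374: edges = 374 - 1 = 373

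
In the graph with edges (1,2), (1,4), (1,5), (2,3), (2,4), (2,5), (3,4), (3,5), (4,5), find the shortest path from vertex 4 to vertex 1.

Step 1: Build adjacency list:
  1: 2, 4, 5
  2: 1, 3, 4, 5
  3: 2, 4, 5
  4: 1, 2, 3, 5
  5: 1, 2, 3, 4

Step 2: BFS from vertex 4 to find shortest path to 1:
  vertex 1 reached at distance 1

Step 3: Shortest path: 4 -> 1
Path length: 1 edge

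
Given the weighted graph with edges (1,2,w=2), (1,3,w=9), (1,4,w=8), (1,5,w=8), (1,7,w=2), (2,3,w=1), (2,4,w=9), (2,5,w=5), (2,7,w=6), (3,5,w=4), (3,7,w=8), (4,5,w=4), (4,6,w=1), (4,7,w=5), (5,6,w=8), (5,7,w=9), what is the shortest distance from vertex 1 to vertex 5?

Step 1: Build adjacency list with weights:
  1: 2(w=2), 3(w=9), 4(w=8), 5(w=8), 7(w=2)
  2: 1(w=2), 3(w=1), 4(w=9), 5(w=5), 7(w=6)
  3: 1(w=9), 2(w=1), 5(w=4), 7(w=8)
  4: 1(w=8), 2(w=9), 5(w=4), 6(w=1), 7(w=5)
  5: 1(w=8), 2(w=5), 3(w=4), 4(w=4), 6(w=8), 7(w=9)
  6: 4(w=1), 5(w=8)
  7: 1(w=2), 2(w=6), 3(w=8), 4(w=5), 5(w=9)

Step 2: Apply Dijkstra's algorithm from vertex 1:
  Visit vertex 1 (distance=0)
    Update dist[2] = 2
    Update dist[3] = 9
    Update dist[4] = 8
    Update dist[5] = 8
    Update dist[7] = 2
  Visit vertex 2 (distance=2)
    Update dist[3] = 3
    Update dist[5] = 7
  Visit vertex 7 (distance=2)
    Update dist[4] = 7
  Visit vertex 3 (distance=3)
  Visit vertex 4 (distance=7)
    Update dist[6] = 8
  Visit vertex 5 (distance=7)

Step 3: Shortest path: 1 -> 2 -> 5
Total weight: 2 + 5 = 7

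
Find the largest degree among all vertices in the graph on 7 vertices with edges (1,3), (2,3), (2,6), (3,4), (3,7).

Step 1: Count edges incident to each vertex:
  deg(1) = 1 (neighbors: 3)
  deg(2) = 2 (neighbors: 3, 6)
  deg(3) = 4 (neighbors: 1, 2, 4, 7)
  deg(4) = 1 (neighbors: 3)
  deg(5) = 0 (neighbors: none)
  deg(6) = 1 (neighbors: 2)
  deg(7) = 1 (neighbors: 3)

Step 2: Find maximum:
  max(1, 2, 4, 1, 0, 1, 1) = 4 (vertex 3)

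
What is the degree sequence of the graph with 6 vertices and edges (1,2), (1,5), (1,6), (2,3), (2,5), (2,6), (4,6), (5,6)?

Step 1: Count edges incident to each vertex:
  deg(1) = 3 (neighbors: 2, 5, 6)
  deg(2) = 4 (neighbors: 1, 3, 5, 6)
  deg(3) = 1 (neighbors: 2)
  deg(4) = 1 (neighbors: 6)
  deg(5) = 3 (neighbors: 1, 2, 6)
  deg(6) = 4 (neighbors: 1, 2, 4, 5)

Step 2: Sort degrees in non-increasing order:
  Degrees: [3, 4, 1, 1, 3, 4] -> sorted: [4, 4, 3, 3, 1, 1]

Degree sequence: [4, 4, 3, 3, 1, 1]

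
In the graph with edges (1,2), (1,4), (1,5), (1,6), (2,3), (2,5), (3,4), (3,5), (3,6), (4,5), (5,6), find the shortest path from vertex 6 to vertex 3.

Step 1: Build adjacency list:
  1: 2, 4, 5, 6
  2: 1, 3, 5
  3: 2, 4, 5, 6
  4: 1, 3, 5
  5: 1, 2, 3, 4, 6
  6: 1, 3, 5

Step 2: BFS from vertex 6 to find shortest path to 3:
  vertex 1 reached at distance 1
  vertex 3 reached at distance 1

Step 3: Shortest path: 6 -> 3
Path length: 1 edge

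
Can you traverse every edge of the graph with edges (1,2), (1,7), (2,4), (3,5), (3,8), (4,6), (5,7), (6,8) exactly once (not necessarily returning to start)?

Step 1: Find the degree of each vertex:
  deg(1) = 2
  deg(2) = 2
  deg(3) = 2
  deg(4) = 2
  deg(5) = 2
  deg(6) = 2
  deg(7) = 2
  deg(8) = 2

Step 2: Count vertices with odd degree:
  All vertices have even degree (0 odd-degree vertices)

Step 3: Apply Euler's theorem:
  - Eulerian circuit exists iff graph is connected and all vertices have even degree
  - Eulerian path exists iff graph is connected and has 0 or 2 odd-degree vertices

Graph is connected with 0 odd-degree vertices.
Both Eulerian circuit and Eulerian path exist.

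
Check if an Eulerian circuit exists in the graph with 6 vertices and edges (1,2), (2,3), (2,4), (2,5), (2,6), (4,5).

Step 1: Find the degree of each vertex:
  deg(1) = 1
  deg(2) = 5
  deg(3) = 1
  deg(4) = 2
  deg(5) = 2
  deg(6) = 1

Step 2: Count vertices with odd degree:
  Odd-degree vertices: 1, 2, 3, 6 (4 total)

Step 3: Apply Euler's theorem:
  - Eulerian circuit exists iff graph is connected and all vertices have even degree
  - Eulerian path exists iff graph is connected and has 0 or 2 odd-degree vertices

Graph has 4 odd-degree vertices (need 0 or 2).
Neither Eulerian path nor Eulerian circuit exists.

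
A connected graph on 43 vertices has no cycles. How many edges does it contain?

A tree on n vertices always has exactly n - 1 edges.
For n = 43: edges = 43 - 1 = 42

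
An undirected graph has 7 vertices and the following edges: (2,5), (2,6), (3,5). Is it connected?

Step 1: Build adjacency list from edges:
  1: (none)
  2: 5, 6
  3: 5
  4: (none)
  5: 2, 3
  6: 2
  7: (none)

Step 2: Run BFS/DFS from vertex 1:
  Visited: {1}
  Reached 1 of 7 vertices

Step 3: Only 1 of 7 vertices reached. Graph is disconnected.
Connected components: {1}, {2, 3, 5, 6}, {4}, {7}
Answer: No, the graph is not connected (4 components).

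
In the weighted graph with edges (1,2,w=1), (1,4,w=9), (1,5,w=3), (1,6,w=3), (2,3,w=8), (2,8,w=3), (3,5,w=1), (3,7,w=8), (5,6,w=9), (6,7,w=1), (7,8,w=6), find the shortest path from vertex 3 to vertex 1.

Step 1: Build adjacency list with weights:
  1: 2(w=1), 4(w=9), 5(w=3), 6(w=3)
  2: 1(w=1), 3(w=8), 8(w=3)
  3: 2(w=8), 5(w=1), 7(w=8)
  4: 1(w=9)
  5: 1(w=3), 3(w=1), 6(w=9)
  6: 1(w=3), 5(w=9), 7(w=1)
  7: 3(w=8), 6(w=1), 8(w=6)
  8: 2(w=3), 7(w=6)

Step 2: Apply Dijkstra's algorithm from vertex 3:
  Visit vertex 3 (distance=0)
    Update dist[2] = 8
    Update dist[5] = 1
    Update dist[7] = 8
  Visit vertex 5 (distance=1)
    Update dist[1] = 4
    Update dist[6] = 10
  Visit vertex 1 (distance=4)
    Update dist[2] = 5
    Update dist[4] = 13
    Update dist[6] = 7

Step 3: Shortest path: 3 -> 5 -> 1
Total weight: 1 + 3 = 4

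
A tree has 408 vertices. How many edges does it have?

A tree on n vertices always has exactly n - 1 edges.
For n = 408: edges = 408 - 1 = 407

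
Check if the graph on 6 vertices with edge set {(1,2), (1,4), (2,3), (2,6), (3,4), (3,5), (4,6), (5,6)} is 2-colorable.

Step 1: Attempt 2-coloring using BFS:
  Start at vertex 1, assign color 0
  Color vertex 2 with color 1 (neighbor of 1)
  Color vertex 4 with color 1 (neighbor of 1)
  Color vertex 3 with color 0 (neighbor of 2)
  Color vertex 6 with color 0 (neighbor of 2)
  Color vertex 5 with color 1 (neighbor of 3)

Step 2: 2-coloring succeeded. No conflicts found.
  Set A (color 0): {1, 3, 6}
  Set B (color 1): {2, 4, 5}

The graph is bipartite with partition {1, 3, 6}, {2, 4, 5}.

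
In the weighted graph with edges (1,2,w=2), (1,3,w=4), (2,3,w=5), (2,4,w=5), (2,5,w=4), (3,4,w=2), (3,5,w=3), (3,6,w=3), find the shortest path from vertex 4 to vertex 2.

Step 1: Build adjacency list with weights:
  1: 2(w=2), 3(w=4)
  2: 1(w=2), 3(w=5), 4(w=5), 5(w=4)
  3: 1(w=4), 2(w=5), 4(w=2), 5(w=3), 6(w=3)
  4: 2(w=5), 3(w=2)
  5: 2(w=4), 3(w=3)
  6: 3(w=3)

Step 2: Apply Dijkstra's algorithm from vertex 4:
  Visit vertex 4 (distance=0)
    Update dist[2] = 5
    Update dist[3] = 2
  Visit vertex 3 (distance=2)
    Update dist[1] = 6
    Update dist[5] = 5
    Update dist[6] = 5
  Visit vertex 2 (distance=5)

Step 3: Shortest path: 4 -> 2
Total weight: 5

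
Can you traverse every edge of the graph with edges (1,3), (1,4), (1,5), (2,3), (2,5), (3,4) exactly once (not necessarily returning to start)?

Step 1: Find the degree of each vertex:
  deg(1) = 3
  deg(2) = 2
  deg(3) = 3
  deg(4) = 2
  deg(5) = 2

Step 2: Count vertices with odd degree:
  Odd-degree vertices: 1, 3 (2 total)

Step 3: Apply Euler's theorem:
  - Eulerian circuit exists iff graph is connected and all vertices have even degree
  - Eulerian path exists iff graph is connected and has 0 or 2 odd-degree vertices

Graph is connected with exactly 2 odd-degree vertices (1, 3).
Eulerian path exists (starting and ending at the odd-degree vertices), but no Eulerian circuit.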